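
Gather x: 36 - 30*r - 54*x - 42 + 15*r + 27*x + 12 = -15*r - 27*x + 6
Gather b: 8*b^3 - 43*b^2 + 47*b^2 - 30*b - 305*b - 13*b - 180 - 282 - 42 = 8*b^3 + 4*b^2 - 348*b - 504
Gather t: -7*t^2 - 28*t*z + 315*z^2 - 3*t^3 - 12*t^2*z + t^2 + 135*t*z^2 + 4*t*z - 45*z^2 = -3*t^3 + t^2*(-12*z - 6) + t*(135*z^2 - 24*z) + 270*z^2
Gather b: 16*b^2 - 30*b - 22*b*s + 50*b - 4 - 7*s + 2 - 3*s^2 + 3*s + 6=16*b^2 + b*(20 - 22*s) - 3*s^2 - 4*s + 4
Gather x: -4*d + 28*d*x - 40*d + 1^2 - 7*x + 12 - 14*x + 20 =-44*d + x*(28*d - 21) + 33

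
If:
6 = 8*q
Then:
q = 3/4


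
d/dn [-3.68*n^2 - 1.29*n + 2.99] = -7.36*n - 1.29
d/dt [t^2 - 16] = 2*t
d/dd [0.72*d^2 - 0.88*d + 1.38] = 1.44*d - 0.88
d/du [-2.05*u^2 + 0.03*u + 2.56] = 0.03 - 4.1*u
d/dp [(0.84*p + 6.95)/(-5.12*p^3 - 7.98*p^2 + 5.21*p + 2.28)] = (8.6016*p^3 + 113.4552*p^2 + 110.922*p - 34.2943)/(26.2144*p^6 + 81.7152*p^5 + 10.33*p^4 - 106.4988*p^3 - 9.2447*p^2 + 23.7576*p + 5.1984)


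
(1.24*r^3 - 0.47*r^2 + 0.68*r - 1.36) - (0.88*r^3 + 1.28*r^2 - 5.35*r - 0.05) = 0.36*r^3 - 1.75*r^2 + 6.03*r - 1.31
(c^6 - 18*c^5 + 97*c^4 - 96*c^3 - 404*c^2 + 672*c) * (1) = c^6 - 18*c^5 + 97*c^4 - 96*c^3 - 404*c^2 + 672*c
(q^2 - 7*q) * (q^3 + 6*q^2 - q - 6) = q^5 - q^4 - 43*q^3 + q^2 + 42*q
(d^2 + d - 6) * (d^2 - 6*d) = d^4 - 5*d^3 - 12*d^2 + 36*d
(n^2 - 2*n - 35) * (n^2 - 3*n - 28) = n^4 - 5*n^3 - 57*n^2 + 161*n + 980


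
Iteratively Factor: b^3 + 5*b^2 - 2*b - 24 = (b + 3)*(b^2 + 2*b - 8) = (b - 2)*(b + 3)*(b + 4)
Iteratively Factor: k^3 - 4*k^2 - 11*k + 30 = (k - 5)*(k^2 + k - 6) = (k - 5)*(k + 3)*(k - 2)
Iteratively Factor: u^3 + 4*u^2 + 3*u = (u + 1)*(u^2 + 3*u) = (u + 1)*(u + 3)*(u)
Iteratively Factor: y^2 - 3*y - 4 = (y - 4)*(y + 1)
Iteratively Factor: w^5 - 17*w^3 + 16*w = (w + 4)*(w^4 - 4*w^3 - w^2 + 4*w) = (w - 4)*(w + 4)*(w^3 - w) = (w - 4)*(w + 1)*(w + 4)*(w^2 - w) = w*(w - 4)*(w + 1)*(w + 4)*(w - 1)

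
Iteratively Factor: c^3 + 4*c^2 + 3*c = (c)*(c^2 + 4*c + 3) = c*(c + 3)*(c + 1)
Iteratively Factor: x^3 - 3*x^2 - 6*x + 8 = (x - 1)*(x^2 - 2*x - 8) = (x - 4)*(x - 1)*(x + 2)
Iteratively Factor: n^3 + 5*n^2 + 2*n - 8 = (n - 1)*(n^2 + 6*n + 8) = (n - 1)*(n + 4)*(n + 2)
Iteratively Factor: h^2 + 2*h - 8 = (h + 4)*(h - 2)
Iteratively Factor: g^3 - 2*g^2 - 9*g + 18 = (g - 2)*(g^2 - 9) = (g - 3)*(g - 2)*(g + 3)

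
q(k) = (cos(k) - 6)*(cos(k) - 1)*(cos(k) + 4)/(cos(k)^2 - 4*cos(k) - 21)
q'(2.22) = -1.21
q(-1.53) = -1.09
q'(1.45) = -1.22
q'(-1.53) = 1.25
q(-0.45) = -0.10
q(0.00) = 0.00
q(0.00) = 0.00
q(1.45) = -0.99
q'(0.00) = 0.00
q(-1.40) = -0.93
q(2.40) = -2.18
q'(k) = (2*sin(k)*cos(k) - 4*sin(k))*(cos(k) - 6)*(cos(k) - 1)*(cos(k) + 4)/(cos(k)^2 - 4*cos(k) - 21)^2 - (cos(k) - 6)*(cos(k) - 1)*sin(k)/(cos(k)^2 - 4*cos(k) - 21) - (cos(k) - 6)*(cos(k) + 4)*sin(k)/(cos(k)^2 - 4*cos(k) - 21) - (cos(k) - 1)*(cos(k) + 4)*sin(k)/(cos(k)^2 - 4*cos(k) - 21) = (-cos(k)^4 + 8*cos(k)^3 + 29*cos(k)^2 - 78*cos(k) - 558)*sin(k)/((cos(k) - 7)^2*(cos(k) + 3)^2)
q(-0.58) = -0.17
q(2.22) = -1.98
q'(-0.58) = 0.59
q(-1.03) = -0.53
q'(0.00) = 0.00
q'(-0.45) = 0.46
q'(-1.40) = 1.20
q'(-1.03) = 0.97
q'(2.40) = -1.08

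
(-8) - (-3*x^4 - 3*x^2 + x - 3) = 3*x^4 + 3*x^2 - x - 5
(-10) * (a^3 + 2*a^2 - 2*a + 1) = -10*a^3 - 20*a^2 + 20*a - 10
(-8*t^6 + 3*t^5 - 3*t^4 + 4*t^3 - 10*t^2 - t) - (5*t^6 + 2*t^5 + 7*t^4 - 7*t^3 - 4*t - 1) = -13*t^6 + t^5 - 10*t^4 + 11*t^3 - 10*t^2 + 3*t + 1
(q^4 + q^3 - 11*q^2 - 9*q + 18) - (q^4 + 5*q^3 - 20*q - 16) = -4*q^3 - 11*q^2 + 11*q + 34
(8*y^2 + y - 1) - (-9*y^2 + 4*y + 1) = 17*y^2 - 3*y - 2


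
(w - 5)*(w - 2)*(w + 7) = w^3 - 39*w + 70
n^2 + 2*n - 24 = (n - 4)*(n + 6)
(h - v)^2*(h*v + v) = h^3*v - 2*h^2*v^2 + h^2*v + h*v^3 - 2*h*v^2 + v^3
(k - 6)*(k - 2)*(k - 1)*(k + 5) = k^4 - 4*k^3 - 25*k^2 + 88*k - 60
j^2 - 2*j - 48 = (j - 8)*(j + 6)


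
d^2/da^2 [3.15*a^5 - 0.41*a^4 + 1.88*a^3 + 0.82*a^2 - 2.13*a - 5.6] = 63.0*a^3 - 4.92*a^2 + 11.28*a + 1.64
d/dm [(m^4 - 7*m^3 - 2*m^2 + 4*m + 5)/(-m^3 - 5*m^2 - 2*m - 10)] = (-m^6 - 10*m^5 + 27*m^4 - 4*m^3 + 249*m^2 + 90*m - 30)/(m^6 + 10*m^5 + 29*m^4 + 40*m^3 + 104*m^2 + 40*m + 100)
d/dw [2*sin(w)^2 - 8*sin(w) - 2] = 4*(sin(w) - 2)*cos(w)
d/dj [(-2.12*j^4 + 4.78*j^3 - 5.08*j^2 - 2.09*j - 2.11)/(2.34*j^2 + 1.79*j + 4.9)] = (-9.9216*j^5 - 0.199200000000005*j^4 - 24.4396*j^3 + 66.0634*j^2 - 39.9092*j - 6.4641)/(5.4756*j^4 + 8.3772*j^3 + 26.1361*j^2 + 17.542*j + 24.01)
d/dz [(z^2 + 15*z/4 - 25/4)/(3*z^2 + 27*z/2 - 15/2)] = 1/(4*z^2 - 4*z + 1)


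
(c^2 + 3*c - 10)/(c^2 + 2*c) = (c^2 + 3*c - 10)/(c*(c + 2))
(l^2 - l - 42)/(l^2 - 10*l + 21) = (l + 6)/(l - 3)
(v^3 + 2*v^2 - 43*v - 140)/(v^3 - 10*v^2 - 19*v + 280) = (v + 4)/(v - 8)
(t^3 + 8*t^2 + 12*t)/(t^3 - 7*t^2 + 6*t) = (t^2 + 8*t + 12)/(t^2 - 7*t + 6)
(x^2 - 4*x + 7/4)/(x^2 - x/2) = (x - 7/2)/x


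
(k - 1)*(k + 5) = k^2 + 4*k - 5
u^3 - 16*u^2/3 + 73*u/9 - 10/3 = (u - 3)*(u - 5/3)*(u - 2/3)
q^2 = q^2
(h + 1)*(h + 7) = h^2 + 8*h + 7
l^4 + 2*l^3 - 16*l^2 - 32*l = l*(l - 4)*(l + 2)*(l + 4)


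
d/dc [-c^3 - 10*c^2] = c*(-3*c - 20)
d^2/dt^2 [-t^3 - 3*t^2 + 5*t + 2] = -6*t - 6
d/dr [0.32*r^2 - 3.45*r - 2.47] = 0.64*r - 3.45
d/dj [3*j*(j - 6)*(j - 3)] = 9*j^2 - 54*j + 54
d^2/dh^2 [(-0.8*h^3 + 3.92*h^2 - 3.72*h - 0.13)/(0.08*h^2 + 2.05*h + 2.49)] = (-6.93889390390723e-18*h^5 + 2.22044604925031e-16*h^4 - 7.738656*h^3 - 29.191776*h^2 - 25.442256*h + 85.545406)/(0.000512*h^6 + 0.03936*h^5 + 1.056408*h^4 + 11.065285*h^3 + 32.880699*h^2 + 38.130615*h + 15.438249)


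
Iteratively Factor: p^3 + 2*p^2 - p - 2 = (p + 2)*(p^2 - 1) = (p - 1)*(p + 2)*(p + 1)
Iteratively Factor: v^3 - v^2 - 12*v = (v - 4)*(v^2 + 3*v) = (v - 4)*(v + 3)*(v)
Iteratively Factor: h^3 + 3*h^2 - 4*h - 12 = (h + 3)*(h^2 - 4) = (h + 2)*(h + 3)*(h - 2)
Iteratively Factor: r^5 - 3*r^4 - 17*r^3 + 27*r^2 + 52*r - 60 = (r - 2)*(r^4 - r^3 - 19*r^2 - 11*r + 30) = (r - 2)*(r + 2)*(r^3 - 3*r^2 - 13*r + 15) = (r - 2)*(r - 1)*(r + 2)*(r^2 - 2*r - 15) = (r - 5)*(r - 2)*(r - 1)*(r + 2)*(r + 3)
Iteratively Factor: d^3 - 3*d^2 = (d)*(d^2 - 3*d) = d*(d - 3)*(d)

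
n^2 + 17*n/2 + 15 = (n + 5/2)*(n + 6)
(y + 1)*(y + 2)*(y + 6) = y^3 + 9*y^2 + 20*y + 12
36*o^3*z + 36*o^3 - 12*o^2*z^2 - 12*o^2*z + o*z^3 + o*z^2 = (-6*o + z)^2*(o*z + o)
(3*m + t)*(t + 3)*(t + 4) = 3*m*t^2 + 21*m*t + 36*m + t^3 + 7*t^2 + 12*t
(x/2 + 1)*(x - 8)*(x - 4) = x^3/2 - 5*x^2 + 4*x + 32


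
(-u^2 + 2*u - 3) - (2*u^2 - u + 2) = -3*u^2 + 3*u - 5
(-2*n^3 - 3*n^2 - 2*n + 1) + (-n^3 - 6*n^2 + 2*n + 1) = -3*n^3 - 9*n^2 + 2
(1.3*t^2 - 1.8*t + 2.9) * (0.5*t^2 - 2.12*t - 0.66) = 0.65*t^4 - 3.656*t^3 + 4.408*t^2 - 4.96*t - 1.914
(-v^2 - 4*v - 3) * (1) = -v^2 - 4*v - 3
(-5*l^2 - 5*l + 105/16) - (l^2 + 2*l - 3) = -6*l^2 - 7*l + 153/16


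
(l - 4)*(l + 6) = l^2 + 2*l - 24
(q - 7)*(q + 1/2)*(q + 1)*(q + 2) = q^4 - 7*q^3/2 - 21*q^2 - 47*q/2 - 7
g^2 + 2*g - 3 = (g - 1)*(g + 3)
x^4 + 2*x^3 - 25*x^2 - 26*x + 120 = (x - 4)*(x - 2)*(x + 3)*(x + 5)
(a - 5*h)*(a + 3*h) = a^2 - 2*a*h - 15*h^2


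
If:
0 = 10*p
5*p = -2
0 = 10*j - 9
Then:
No Solution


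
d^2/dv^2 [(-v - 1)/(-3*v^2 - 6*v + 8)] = 18*(v + 1)*(-3*v^2 - 6*v + 4*(v + 1)^2 + 8)/(3*v^2 + 6*v - 8)^3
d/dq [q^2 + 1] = 2*q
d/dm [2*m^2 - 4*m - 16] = 4*m - 4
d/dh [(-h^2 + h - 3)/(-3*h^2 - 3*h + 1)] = 2*(3*h^2 - 10*h - 4)/(9*h^4 + 18*h^3 + 3*h^2 - 6*h + 1)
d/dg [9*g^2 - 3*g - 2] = 18*g - 3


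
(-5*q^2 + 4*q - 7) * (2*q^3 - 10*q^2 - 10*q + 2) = -10*q^5 + 58*q^4 - 4*q^3 + 20*q^2 + 78*q - 14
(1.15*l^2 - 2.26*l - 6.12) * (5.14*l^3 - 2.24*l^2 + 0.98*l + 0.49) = 5.911*l^5 - 14.1924*l^4 - 25.2674*l^3 + 12.0575*l^2 - 7.105*l - 2.9988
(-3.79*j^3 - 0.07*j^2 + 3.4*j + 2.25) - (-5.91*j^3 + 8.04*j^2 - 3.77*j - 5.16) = 2.12*j^3 - 8.11*j^2 + 7.17*j + 7.41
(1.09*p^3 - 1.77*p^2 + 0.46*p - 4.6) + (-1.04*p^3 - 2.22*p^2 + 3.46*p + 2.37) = 0.05*p^3 - 3.99*p^2 + 3.92*p - 2.23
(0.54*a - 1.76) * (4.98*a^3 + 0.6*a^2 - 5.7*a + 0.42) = 2.6892*a^4 - 8.4408*a^3 - 4.134*a^2 + 10.2588*a - 0.7392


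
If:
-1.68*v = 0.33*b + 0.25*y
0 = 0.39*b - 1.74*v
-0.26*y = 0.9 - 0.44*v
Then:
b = 1.08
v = 0.24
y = -3.05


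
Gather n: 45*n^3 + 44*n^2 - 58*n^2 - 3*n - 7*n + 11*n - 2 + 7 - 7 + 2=45*n^3 - 14*n^2 + n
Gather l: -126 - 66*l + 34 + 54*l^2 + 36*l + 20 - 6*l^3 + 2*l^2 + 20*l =-6*l^3 + 56*l^2 - 10*l - 72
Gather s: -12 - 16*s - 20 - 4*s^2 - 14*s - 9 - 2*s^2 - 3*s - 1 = -6*s^2 - 33*s - 42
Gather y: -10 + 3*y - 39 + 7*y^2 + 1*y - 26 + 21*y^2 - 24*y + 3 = 28*y^2 - 20*y - 72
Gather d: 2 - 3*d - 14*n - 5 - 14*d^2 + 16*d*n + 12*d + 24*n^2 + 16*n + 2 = -14*d^2 + d*(16*n + 9) + 24*n^2 + 2*n - 1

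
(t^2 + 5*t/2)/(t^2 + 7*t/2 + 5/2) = t/(t + 1)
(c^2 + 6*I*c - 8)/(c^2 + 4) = (c + 4*I)/(c - 2*I)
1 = 1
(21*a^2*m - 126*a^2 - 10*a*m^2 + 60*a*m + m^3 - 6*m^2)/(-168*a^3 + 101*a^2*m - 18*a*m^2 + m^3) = (6 - m)/(8*a - m)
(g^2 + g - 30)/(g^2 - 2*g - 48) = (g - 5)/(g - 8)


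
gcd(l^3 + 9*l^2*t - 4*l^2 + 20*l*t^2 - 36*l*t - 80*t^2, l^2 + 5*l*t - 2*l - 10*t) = l + 5*t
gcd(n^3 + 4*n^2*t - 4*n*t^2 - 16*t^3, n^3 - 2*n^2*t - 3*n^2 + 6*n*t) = -n + 2*t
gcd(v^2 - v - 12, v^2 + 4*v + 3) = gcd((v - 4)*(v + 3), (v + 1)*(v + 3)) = v + 3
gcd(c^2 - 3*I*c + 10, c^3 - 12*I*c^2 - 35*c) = c - 5*I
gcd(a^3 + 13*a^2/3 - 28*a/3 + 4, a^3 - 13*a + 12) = a - 1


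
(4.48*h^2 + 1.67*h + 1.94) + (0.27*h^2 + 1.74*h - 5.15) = 4.75*h^2 + 3.41*h - 3.21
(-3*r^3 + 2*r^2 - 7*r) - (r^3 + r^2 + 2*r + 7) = -4*r^3 + r^2 - 9*r - 7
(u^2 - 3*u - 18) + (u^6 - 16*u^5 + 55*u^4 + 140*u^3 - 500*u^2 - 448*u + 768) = u^6 - 16*u^5 + 55*u^4 + 140*u^3 - 499*u^2 - 451*u + 750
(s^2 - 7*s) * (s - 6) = s^3 - 13*s^2 + 42*s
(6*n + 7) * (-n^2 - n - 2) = -6*n^3 - 13*n^2 - 19*n - 14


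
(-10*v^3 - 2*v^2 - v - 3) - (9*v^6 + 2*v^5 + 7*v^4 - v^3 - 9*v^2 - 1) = -9*v^6 - 2*v^5 - 7*v^4 - 9*v^3 + 7*v^2 - v - 2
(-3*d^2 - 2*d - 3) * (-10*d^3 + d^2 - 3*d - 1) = 30*d^5 + 17*d^4 + 37*d^3 + 6*d^2 + 11*d + 3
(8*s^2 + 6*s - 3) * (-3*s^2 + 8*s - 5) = -24*s^4 + 46*s^3 + 17*s^2 - 54*s + 15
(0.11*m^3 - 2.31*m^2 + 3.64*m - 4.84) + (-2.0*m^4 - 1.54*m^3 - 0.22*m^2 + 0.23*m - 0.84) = -2.0*m^4 - 1.43*m^3 - 2.53*m^2 + 3.87*m - 5.68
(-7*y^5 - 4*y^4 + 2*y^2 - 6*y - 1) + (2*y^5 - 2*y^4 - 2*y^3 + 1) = -5*y^5 - 6*y^4 - 2*y^3 + 2*y^2 - 6*y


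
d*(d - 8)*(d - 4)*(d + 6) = d^4 - 6*d^3 - 40*d^2 + 192*d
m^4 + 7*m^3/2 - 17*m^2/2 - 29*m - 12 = (m - 3)*(m + 1/2)*(m + 2)*(m + 4)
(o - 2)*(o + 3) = o^2 + o - 6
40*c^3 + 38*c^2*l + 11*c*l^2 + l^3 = (2*c + l)*(4*c + l)*(5*c + l)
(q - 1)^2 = q^2 - 2*q + 1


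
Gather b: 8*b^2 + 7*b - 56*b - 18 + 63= 8*b^2 - 49*b + 45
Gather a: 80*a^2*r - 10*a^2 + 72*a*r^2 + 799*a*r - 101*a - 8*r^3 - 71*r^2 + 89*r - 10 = a^2*(80*r - 10) + a*(72*r^2 + 799*r - 101) - 8*r^3 - 71*r^2 + 89*r - 10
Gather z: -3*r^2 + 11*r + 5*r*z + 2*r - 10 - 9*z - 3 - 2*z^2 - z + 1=-3*r^2 + 13*r - 2*z^2 + z*(5*r - 10) - 12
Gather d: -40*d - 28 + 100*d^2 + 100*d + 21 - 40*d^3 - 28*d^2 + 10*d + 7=-40*d^3 + 72*d^2 + 70*d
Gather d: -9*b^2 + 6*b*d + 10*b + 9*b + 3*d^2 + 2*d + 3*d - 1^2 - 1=-9*b^2 + 19*b + 3*d^2 + d*(6*b + 5) - 2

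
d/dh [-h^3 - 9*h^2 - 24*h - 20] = -3*h^2 - 18*h - 24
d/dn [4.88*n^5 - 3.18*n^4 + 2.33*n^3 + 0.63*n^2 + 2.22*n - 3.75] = 24.4*n^4 - 12.72*n^3 + 6.99*n^2 + 1.26*n + 2.22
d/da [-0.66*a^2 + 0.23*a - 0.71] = 0.23 - 1.32*a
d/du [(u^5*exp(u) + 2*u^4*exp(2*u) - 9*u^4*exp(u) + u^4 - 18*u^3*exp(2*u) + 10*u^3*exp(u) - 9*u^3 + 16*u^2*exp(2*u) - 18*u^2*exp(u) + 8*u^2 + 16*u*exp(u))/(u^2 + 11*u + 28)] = (u^7*exp(u) + 4*u^6*exp(2*u) + 5*u^6*exp(u) + 12*u^5*exp(2*u) - 35*u^5*exp(u) + 2*u^5 - 204*u^4*exp(2*u) - 307*u^4*exp(u) + 24*u^4 - 828*u^3*exp(2*u) - 690*u^3*exp(u) - 86*u^3 - 440*u^2*exp(2*u) + 298*u^2*exp(u) - 668*u^2 + 896*u*exp(2*u) - 560*u*exp(u) + 448*u + 448*exp(u))/(u^4 + 22*u^3 + 177*u^2 + 616*u + 784)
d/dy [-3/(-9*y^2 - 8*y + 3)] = 6*(-9*y - 4)/(9*y^2 + 8*y - 3)^2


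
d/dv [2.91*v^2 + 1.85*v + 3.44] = 5.82*v + 1.85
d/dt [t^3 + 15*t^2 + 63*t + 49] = 3*t^2 + 30*t + 63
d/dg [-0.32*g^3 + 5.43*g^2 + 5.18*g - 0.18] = -0.96*g^2 + 10.86*g + 5.18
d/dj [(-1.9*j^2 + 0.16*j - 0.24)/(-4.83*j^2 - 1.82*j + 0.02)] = (4.2308*j^2 - 2.3944*j - 0.4336)/(23.3289*j^4 + 17.5812*j^3 + 3.1192*j^2 - 0.0728*j + 0.0004)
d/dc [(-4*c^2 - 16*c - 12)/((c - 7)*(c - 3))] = 8*(7*c^2 - 18*c - 57)/(c^4 - 20*c^3 + 142*c^2 - 420*c + 441)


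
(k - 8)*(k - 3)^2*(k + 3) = k^4 - 11*k^3 + 15*k^2 + 99*k - 216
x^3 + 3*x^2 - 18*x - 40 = (x - 4)*(x + 2)*(x + 5)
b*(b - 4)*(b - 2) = b^3 - 6*b^2 + 8*b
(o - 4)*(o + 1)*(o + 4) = o^3 + o^2 - 16*o - 16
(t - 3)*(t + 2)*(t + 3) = t^3 + 2*t^2 - 9*t - 18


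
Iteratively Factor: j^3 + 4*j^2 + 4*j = (j + 2)*(j^2 + 2*j) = j*(j + 2)*(j + 2)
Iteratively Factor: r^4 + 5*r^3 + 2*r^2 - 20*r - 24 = (r - 2)*(r^3 + 7*r^2 + 16*r + 12) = (r - 2)*(r + 2)*(r^2 + 5*r + 6) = (r - 2)*(r + 2)*(r + 3)*(r + 2)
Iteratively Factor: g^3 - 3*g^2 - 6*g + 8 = (g + 2)*(g^2 - 5*g + 4) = (g - 1)*(g + 2)*(g - 4)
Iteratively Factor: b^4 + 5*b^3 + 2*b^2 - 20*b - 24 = (b + 2)*(b^3 + 3*b^2 - 4*b - 12) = (b + 2)*(b + 3)*(b^2 - 4) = (b - 2)*(b + 2)*(b + 3)*(b + 2)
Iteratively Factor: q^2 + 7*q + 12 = (q + 3)*(q + 4)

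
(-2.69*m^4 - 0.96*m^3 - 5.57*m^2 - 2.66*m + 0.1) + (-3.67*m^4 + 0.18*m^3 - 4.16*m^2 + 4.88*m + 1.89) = -6.36*m^4 - 0.78*m^3 - 9.73*m^2 + 2.22*m + 1.99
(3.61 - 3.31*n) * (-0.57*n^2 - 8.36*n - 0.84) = 1.8867*n^3 + 25.6139*n^2 - 27.3992*n - 3.0324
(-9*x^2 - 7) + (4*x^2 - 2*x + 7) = -5*x^2 - 2*x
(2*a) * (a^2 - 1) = 2*a^3 - 2*a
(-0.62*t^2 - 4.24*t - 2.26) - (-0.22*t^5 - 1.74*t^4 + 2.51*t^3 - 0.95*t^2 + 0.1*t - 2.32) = 0.22*t^5 + 1.74*t^4 - 2.51*t^3 + 0.33*t^2 - 4.34*t + 0.0600000000000001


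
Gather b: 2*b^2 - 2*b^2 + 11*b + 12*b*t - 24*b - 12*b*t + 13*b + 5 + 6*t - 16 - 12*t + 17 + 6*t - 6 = 0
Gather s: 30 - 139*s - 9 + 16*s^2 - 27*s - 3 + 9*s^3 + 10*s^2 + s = 9*s^3 + 26*s^2 - 165*s + 18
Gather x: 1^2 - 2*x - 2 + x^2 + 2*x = x^2 - 1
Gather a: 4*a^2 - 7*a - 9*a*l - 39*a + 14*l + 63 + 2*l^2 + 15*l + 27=4*a^2 + a*(-9*l - 46) + 2*l^2 + 29*l + 90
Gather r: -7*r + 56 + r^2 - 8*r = r^2 - 15*r + 56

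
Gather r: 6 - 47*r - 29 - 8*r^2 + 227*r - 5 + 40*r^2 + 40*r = 32*r^2 + 220*r - 28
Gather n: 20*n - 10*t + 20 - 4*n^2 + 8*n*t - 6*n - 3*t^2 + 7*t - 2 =-4*n^2 + n*(8*t + 14) - 3*t^2 - 3*t + 18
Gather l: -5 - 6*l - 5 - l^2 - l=-l^2 - 7*l - 10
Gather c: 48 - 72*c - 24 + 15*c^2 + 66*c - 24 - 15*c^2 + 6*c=0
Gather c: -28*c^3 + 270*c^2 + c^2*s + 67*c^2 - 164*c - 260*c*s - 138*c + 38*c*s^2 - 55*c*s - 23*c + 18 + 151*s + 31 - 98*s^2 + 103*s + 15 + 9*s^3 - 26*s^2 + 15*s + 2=-28*c^3 + c^2*(s + 337) + c*(38*s^2 - 315*s - 325) + 9*s^3 - 124*s^2 + 269*s + 66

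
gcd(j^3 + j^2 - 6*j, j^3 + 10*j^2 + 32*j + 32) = 1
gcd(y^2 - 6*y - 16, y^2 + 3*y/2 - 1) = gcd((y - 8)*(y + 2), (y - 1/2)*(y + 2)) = y + 2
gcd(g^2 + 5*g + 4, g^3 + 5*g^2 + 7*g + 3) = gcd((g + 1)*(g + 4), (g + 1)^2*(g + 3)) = g + 1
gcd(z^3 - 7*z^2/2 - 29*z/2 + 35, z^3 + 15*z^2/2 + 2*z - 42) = z^2 + 3*z/2 - 7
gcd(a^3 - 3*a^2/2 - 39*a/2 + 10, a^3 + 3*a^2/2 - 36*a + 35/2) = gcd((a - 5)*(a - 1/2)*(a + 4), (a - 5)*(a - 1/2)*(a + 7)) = a^2 - 11*a/2 + 5/2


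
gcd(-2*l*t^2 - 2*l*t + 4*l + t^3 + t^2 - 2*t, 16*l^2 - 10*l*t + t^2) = -2*l + t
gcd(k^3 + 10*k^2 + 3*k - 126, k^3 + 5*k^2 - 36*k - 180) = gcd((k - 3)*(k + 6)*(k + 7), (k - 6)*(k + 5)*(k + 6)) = k + 6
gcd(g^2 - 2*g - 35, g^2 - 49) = g - 7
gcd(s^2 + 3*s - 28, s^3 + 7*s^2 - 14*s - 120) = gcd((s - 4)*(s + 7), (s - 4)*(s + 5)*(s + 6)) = s - 4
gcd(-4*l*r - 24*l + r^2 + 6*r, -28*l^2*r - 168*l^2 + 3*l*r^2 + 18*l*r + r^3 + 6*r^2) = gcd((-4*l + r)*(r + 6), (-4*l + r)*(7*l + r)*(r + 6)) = -4*l*r - 24*l + r^2 + 6*r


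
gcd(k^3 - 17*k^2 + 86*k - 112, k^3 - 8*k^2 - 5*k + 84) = k - 7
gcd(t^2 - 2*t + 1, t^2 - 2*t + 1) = t^2 - 2*t + 1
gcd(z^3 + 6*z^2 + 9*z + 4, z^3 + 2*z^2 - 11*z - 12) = z^2 + 5*z + 4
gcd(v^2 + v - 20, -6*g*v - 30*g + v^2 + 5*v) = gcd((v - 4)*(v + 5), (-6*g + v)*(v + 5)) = v + 5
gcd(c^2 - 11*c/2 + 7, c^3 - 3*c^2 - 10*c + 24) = c - 2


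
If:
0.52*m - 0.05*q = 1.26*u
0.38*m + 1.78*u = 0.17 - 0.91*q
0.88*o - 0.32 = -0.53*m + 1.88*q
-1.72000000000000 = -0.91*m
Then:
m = 1.89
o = -5.70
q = -2.31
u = 0.87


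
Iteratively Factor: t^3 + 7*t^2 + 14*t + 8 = (t + 4)*(t^2 + 3*t + 2) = (t + 1)*(t + 4)*(t + 2)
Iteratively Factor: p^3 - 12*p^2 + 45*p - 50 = (p - 2)*(p^2 - 10*p + 25) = (p - 5)*(p - 2)*(p - 5)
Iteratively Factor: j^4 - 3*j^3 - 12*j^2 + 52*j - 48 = (j + 4)*(j^3 - 7*j^2 + 16*j - 12) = (j - 3)*(j + 4)*(j^2 - 4*j + 4) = (j - 3)*(j - 2)*(j + 4)*(j - 2)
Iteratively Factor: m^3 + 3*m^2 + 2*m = (m + 1)*(m^2 + 2*m) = m*(m + 1)*(m + 2)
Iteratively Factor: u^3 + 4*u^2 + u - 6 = (u + 2)*(u^2 + 2*u - 3) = (u + 2)*(u + 3)*(u - 1)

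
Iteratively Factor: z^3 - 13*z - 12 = (z + 3)*(z^2 - 3*z - 4) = (z + 1)*(z + 3)*(z - 4)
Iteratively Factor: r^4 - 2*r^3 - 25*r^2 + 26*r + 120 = (r - 3)*(r^3 + r^2 - 22*r - 40) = (r - 5)*(r - 3)*(r^2 + 6*r + 8) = (r - 5)*(r - 3)*(r + 2)*(r + 4)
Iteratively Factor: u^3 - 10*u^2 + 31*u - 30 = (u - 5)*(u^2 - 5*u + 6) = (u - 5)*(u - 3)*(u - 2)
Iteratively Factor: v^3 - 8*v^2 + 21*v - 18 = (v - 3)*(v^2 - 5*v + 6) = (v - 3)*(v - 2)*(v - 3)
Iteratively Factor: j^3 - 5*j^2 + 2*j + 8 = (j - 2)*(j^2 - 3*j - 4) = (j - 4)*(j - 2)*(j + 1)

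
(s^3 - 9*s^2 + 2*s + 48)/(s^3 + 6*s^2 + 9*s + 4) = (s^3 - 9*s^2 + 2*s + 48)/(s^3 + 6*s^2 + 9*s + 4)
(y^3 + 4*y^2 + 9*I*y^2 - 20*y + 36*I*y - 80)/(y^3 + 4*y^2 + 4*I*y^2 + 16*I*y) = (y + 5*I)/y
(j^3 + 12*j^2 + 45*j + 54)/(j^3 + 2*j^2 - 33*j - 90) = (j^2 + 9*j + 18)/(j^2 - j - 30)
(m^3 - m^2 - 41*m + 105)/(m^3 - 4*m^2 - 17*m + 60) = (m + 7)/(m + 4)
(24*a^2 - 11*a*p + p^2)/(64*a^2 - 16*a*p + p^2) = (-3*a + p)/(-8*a + p)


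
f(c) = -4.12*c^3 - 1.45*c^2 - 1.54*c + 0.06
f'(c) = -12.36*c^2 - 2.9*c - 1.54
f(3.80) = -252.80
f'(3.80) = -191.04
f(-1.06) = 4.97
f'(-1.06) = -12.35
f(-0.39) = 0.68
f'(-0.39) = -2.29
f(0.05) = -0.02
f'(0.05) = -1.72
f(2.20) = -54.22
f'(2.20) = -67.74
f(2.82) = -108.21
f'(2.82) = -108.01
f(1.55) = -21.15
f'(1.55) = -35.73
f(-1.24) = 7.60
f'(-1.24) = -16.95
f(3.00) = -128.85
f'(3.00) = -121.48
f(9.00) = -3134.73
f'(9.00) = -1028.80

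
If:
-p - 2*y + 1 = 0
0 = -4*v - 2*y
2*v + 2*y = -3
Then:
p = 7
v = 3/2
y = -3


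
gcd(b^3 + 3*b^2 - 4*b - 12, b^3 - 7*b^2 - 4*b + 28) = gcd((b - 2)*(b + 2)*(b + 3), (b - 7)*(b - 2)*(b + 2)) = b^2 - 4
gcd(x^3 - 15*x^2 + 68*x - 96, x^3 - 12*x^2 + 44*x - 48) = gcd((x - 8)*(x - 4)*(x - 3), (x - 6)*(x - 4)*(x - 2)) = x - 4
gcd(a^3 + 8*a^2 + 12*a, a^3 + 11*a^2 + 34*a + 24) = a + 6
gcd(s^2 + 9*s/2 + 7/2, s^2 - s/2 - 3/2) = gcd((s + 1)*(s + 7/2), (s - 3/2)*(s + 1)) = s + 1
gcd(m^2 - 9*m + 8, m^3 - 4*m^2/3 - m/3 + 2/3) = m - 1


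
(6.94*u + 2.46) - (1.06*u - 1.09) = 5.88*u + 3.55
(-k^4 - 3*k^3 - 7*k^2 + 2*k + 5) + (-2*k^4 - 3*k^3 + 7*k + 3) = -3*k^4 - 6*k^3 - 7*k^2 + 9*k + 8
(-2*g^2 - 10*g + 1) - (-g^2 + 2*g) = -g^2 - 12*g + 1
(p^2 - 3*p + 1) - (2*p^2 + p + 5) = -p^2 - 4*p - 4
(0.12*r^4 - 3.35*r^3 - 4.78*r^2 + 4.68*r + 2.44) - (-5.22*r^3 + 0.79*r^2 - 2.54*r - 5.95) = 0.12*r^4 + 1.87*r^3 - 5.57*r^2 + 7.22*r + 8.39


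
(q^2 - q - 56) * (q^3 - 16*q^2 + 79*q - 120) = q^5 - 17*q^4 + 39*q^3 + 697*q^2 - 4304*q + 6720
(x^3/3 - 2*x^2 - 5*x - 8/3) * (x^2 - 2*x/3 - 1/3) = x^5/3 - 20*x^4/9 - 34*x^3/9 + 4*x^2/3 + 31*x/9 + 8/9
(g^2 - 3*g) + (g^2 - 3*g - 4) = 2*g^2 - 6*g - 4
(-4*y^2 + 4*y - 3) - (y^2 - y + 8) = -5*y^2 + 5*y - 11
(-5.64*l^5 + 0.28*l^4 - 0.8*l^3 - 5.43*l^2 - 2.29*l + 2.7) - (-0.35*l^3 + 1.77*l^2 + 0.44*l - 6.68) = -5.64*l^5 + 0.28*l^4 - 0.45*l^3 - 7.2*l^2 - 2.73*l + 9.38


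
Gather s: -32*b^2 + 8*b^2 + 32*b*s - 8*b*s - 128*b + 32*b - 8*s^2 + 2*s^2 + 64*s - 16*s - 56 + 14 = -24*b^2 - 96*b - 6*s^2 + s*(24*b + 48) - 42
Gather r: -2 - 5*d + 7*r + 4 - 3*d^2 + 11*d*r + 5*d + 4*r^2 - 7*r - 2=-3*d^2 + 11*d*r + 4*r^2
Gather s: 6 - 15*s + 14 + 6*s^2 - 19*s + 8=6*s^2 - 34*s + 28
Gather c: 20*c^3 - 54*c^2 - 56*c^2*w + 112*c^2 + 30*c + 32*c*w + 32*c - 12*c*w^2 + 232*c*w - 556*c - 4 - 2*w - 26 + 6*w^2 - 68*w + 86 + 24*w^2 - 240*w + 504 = 20*c^3 + c^2*(58 - 56*w) + c*(-12*w^2 + 264*w - 494) + 30*w^2 - 310*w + 560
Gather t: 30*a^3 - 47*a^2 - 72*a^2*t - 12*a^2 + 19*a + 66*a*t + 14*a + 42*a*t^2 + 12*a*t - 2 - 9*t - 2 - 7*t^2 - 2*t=30*a^3 - 59*a^2 + 33*a + t^2*(42*a - 7) + t*(-72*a^2 + 78*a - 11) - 4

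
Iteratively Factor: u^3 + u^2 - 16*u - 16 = (u + 1)*(u^2 - 16) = (u + 1)*(u + 4)*(u - 4)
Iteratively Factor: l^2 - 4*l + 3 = (l - 3)*(l - 1)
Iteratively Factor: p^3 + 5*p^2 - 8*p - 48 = (p - 3)*(p^2 + 8*p + 16) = (p - 3)*(p + 4)*(p + 4)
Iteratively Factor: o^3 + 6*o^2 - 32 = (o + 4)*(o^2 + 2*o - 8) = (o + 4)^2*(o - 2)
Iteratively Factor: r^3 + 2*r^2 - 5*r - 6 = (r + 3)*(r^2 - r - 2) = (r + 1)*(r + 3)*(r - 2)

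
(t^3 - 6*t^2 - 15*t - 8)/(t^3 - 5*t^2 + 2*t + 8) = (t^2 - 7*t - 8)/(t^2 - 6*t + 8)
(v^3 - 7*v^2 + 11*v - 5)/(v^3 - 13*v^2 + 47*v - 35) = (v - 1)/(v - 7)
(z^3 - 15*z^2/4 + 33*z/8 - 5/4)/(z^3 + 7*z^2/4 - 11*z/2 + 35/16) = 2*(z - 2)/(2*z + 7)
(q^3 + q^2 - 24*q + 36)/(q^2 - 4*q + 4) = (q^2 + 3*q - 18)/(q - 2)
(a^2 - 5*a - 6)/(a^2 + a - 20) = (a^2 - 5*a - 6)/(a^2 + a - 20)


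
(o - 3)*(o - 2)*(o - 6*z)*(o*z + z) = o^4*z - 6*o^3*z^2 - 4*o^3*z + 24*o^2*z^2 + o^2*z - 6*o*z^2 + 6*o*z - 36*z^2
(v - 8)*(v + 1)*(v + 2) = v^3 - 5*v^2 - 22*v - 16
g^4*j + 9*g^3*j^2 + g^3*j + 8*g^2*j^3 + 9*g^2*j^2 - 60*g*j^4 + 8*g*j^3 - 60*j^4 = (g - 2*j)*(g + 5*j)*(g + 6*j)*(g*j + j)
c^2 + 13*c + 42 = (c + 6)*(c + 7)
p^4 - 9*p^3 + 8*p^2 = p^2*(p - 8)*(p - 1)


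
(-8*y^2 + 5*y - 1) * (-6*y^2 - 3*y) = 48*y^4 - 6*y^3 - 9*y^2 + 3*y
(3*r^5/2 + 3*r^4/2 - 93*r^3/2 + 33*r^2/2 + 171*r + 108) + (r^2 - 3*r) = 3*r^5/2 + 3*r^4/2 - 93*r^3/2 + 35*r^2/2 + 168*r + 108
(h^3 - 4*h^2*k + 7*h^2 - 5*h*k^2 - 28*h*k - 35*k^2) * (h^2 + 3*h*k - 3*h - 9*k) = h^5 - h^4*k + 4*h^4 - 17*h^3*k^2 - 4*h^3*k - 21*h^3 - 15*h^2*k^3 - 68*h^2*k^2 + 21*h^2*k - 60*h*k^3 + 357*h*k^2 + 315*k^3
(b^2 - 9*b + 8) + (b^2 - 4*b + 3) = 2*b^2 - 13*b + 11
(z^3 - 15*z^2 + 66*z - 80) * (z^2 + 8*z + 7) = z^5 - 7*z^4 - 47*z^3 + 343*z^2 - 178*z - 560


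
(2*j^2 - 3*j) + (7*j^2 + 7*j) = 9*j^2 + 4*j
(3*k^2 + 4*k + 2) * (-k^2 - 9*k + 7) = -3*k^4 - 31*k^3 - 17*k^2 + 10*k + 14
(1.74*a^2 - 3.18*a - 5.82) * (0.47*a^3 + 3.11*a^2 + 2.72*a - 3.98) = 0.8178*a^5 + 3.9168*a^4 - 7.8924*a^3 - 33.675*a^2 - 3.174*a + 23.1636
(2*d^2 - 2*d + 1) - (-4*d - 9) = 2*d^2 + 2*d + 10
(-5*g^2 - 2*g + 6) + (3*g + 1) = -5*g^2 + g + 7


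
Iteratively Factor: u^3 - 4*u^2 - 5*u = (u + 1)*(u^2 - 5*u) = u*(u + 1)*(u - 5)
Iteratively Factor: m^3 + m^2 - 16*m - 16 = (m + 4)*(m^2 - 3*m - 4) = (m + 1)*(m + 4)*(m - 4)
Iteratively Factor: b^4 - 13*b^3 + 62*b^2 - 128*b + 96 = (b - 4)*(b^3 - 9*b^2 + 26*b - 24) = (b - 4)^2*(b^2 - 5*b + 6) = (b - 4)^2*(b - 3)*(b - 2)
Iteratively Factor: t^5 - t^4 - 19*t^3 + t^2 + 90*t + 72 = (t + 2)*(t^4 - 3*t^3 - 13*t^2 + 27*t + 36) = (t + 1)*(t + 2)*(t^3 - 4*t^2 - 9*t + 36) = (t - 3)*(t + 1)*(t + 2)*(t^2 - t - 12) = (t - 3)*(t + 1)*(t + 2)*(t + 3)*(t - 4)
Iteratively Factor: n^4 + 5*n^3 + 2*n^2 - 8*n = (n)*(n^3 + 5*n^2 + 2*n - 8) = n*(n - 1)*(n^2 + 6*n + 8) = n*(n - 1)*(n + 2)*(n + 4)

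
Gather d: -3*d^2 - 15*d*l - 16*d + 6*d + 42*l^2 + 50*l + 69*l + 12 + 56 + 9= -3*d^2 + d*(-15*l - 10) + 42*l^2 + 119*l + 77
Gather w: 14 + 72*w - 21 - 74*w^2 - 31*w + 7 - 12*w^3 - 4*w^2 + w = -12*w^3 - 78*w^2 + 42*w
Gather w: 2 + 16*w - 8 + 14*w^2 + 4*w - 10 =14*w^2 + 20*w - 16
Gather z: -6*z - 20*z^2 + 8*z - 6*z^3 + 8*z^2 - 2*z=-6*z^3 - 12*z^2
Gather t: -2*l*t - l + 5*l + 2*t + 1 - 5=4*l + t*(2 - 2*l) - 4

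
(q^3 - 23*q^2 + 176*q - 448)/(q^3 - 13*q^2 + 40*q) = (q^2 - 15*q + 56)/(q*(q - 5))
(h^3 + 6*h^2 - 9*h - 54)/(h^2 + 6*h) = h - 9/h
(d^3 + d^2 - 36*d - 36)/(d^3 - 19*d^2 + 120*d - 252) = (d^2 + 7*d + 6)/(d^2 - 13*d + 42)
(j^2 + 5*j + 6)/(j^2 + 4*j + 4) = (j + 3)/(j + 2)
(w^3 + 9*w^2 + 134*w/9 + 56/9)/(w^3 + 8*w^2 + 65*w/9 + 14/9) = (3*w + 4)/(3*w + 1)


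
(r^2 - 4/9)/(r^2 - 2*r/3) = (r + 2/3)/r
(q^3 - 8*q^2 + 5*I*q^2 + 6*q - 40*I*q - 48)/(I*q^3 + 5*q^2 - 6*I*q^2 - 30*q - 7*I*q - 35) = (-I*q^3 + q^2*(5 + 8*I) - 2*q*(20 + 3*I) + 48*I)/(q^3 - q^2*(6 + 5*I) + q*(-7 + 30*I) + 35*I)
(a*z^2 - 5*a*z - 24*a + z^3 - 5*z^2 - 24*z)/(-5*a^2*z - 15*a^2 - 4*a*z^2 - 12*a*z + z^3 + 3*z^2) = (z - 8)/(-5*a + z)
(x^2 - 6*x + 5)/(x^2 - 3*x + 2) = (x - 5)/(x - 2)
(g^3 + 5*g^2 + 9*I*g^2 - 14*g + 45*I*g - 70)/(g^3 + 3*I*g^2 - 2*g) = (g^2 + g*(5 + 7*I) + 35*I)/(g*(g + I))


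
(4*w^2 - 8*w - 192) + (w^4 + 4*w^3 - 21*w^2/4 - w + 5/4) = w^4 + 4*w^3 - 5*w^2/4 - 9*w - 763/4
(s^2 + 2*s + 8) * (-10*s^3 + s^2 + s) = -10*s^5 - 19*s^4 - 77*s^3 + 10*s^2 + 8*s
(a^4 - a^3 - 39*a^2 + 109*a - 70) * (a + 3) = a^5 + 2*a^4 - 42*a^3 - 8*a^2 + 257*a - 210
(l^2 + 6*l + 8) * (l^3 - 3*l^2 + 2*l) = l^5 + 3*l^4 - 8*l^3 - 12*l^2 + 16*l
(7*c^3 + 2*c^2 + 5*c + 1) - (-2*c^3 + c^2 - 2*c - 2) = 9*c^3 + c^2 + 7*c + 3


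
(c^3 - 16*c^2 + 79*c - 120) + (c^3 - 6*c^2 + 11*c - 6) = 2*c^3 - 22*c^2 + 90*c - 126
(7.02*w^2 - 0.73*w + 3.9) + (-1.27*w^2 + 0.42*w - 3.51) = 5.75*w^2 - 0.31*w + 0.39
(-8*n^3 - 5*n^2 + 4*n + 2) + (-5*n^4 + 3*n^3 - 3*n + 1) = -5*n^4 - 5*n^3 - 5*n^2 + n + 3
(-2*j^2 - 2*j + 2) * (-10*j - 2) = 20*j^3 + 24*j^2 - 16*j - 4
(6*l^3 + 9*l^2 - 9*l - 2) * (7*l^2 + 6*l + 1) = 42*l^5 + 99*l^4 - 3*l^3 - 59*l^2 - 21*l - 2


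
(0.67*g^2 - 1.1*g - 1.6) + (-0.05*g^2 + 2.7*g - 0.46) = 0.62*g^2 + 1.6*g - 2.06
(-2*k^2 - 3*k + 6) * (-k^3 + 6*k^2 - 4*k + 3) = 2*k^5 - 9*k^4 - 16*k^3 + 42*k^2 - 33*k + 18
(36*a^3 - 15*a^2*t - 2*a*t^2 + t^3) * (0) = 0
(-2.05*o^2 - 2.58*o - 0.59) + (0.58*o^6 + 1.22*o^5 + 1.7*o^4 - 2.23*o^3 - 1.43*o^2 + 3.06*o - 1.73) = 0.58*o^6 + 1.22*o^5 + 1.7*o^4 - 2.23*o^3 - 3.48*o^2 + 0.48*o - 2.32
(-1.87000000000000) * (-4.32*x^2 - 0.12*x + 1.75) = 8.0784*x^2 + 0.2244*x - 3.2725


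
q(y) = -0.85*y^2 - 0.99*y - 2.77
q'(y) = -1.7*y - 0.99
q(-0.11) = -2.67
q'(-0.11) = -0.80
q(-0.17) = -2.63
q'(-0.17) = -0.70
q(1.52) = -6.24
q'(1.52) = -3.57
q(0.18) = -2.98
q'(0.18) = -1.30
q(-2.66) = -6.15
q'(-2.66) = 3.53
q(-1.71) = -3.56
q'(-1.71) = 1.92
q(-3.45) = -9.47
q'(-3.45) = 4.88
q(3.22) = -14.77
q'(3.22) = -6.46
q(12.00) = -137.05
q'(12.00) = -21.39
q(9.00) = -80.53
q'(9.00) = -16.29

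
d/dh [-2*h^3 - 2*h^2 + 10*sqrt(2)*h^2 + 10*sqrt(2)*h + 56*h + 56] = -6*h^2 - 4*h + 20*sqrt(2)*h + 10*sqrt(2) + 56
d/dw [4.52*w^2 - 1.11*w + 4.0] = 9.04*w - 1.11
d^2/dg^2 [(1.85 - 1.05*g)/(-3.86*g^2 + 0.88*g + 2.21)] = ((16.13 - 24.318*g)*(-3.86*g^2 + 0.88*g + 2.21) - (1.05*g - 1.85)*(7.72*g - 0.88)*(15.44*g - 1.76))/(-3.86*g^2 + 0.88*g + 2.21)^3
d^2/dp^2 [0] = 0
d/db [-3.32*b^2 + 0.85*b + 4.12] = 0.85 - 6.64*b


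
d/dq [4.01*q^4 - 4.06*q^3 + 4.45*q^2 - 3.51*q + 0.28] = 16.04*q^3 - 12.18*q^2 + 8.9*q - 3.51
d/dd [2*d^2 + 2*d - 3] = 4*d + 2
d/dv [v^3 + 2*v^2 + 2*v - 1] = 3*v^2 + 4*v + 2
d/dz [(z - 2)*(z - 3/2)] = 2*z - 7/2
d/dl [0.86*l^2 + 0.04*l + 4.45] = 1.72*l + 0.04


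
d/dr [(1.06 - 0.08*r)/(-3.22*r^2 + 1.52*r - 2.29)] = (-0.2576*r^2 + 6.8264*r - 1.428)/(10.3684*r^4 - 9.7888*r^3 + 17.058*r^2 - 6.9616*r + 5.2441)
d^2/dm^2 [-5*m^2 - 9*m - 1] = -10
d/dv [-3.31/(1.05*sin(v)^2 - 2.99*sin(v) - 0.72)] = (6.951*sin(v) - 9.8969)*cos(v)/(-1.05*sin(v)^2 + 2.99*sin(v) + 0.72)^2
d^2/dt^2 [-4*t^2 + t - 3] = -8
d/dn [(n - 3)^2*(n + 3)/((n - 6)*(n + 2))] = (n^4 - 8*n^3 - 15*n^2 + 18*n + 216)/(n^4 - 8*n^3 - 8*n^2 + 96*n + 144)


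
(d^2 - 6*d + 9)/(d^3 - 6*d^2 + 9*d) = 1/d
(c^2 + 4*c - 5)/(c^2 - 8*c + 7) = (c + 5)/(c - 7)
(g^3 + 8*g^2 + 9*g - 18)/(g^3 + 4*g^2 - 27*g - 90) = (g - 1)/(g - 5)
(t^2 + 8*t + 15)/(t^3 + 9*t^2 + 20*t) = (t + 3)/(t*(t + 4))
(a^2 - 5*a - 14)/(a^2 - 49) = (a + 2)/(a + 7)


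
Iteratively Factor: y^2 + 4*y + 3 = (y + 3)*(y + 1)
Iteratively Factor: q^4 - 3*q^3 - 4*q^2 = (q + 1)*(q^3 - 4*q^2) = (q - 4)*(q + 1)*(q^2) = q*(q - 4)*(q + 1)*(q)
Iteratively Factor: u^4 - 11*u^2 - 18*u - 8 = (u + 1)*(u^3 - u^2 - 10*u - 8) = (u - 4)*(u + 1)*(u^2 + 3*u + 2) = (u - 4)*(u + 1)*(u + 2)*(u + 1)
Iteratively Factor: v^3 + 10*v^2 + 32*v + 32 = (v + 4)*(v^2 + 6*v + 8) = (v + 2)*(v + 4)*(v + 4)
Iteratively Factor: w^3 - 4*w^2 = (w)*(w^2 - 4*w) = w^2*(w - 4)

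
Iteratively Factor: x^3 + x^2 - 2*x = (x)*(x^2 + x - 2) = x*(x - 1)*(x + 2)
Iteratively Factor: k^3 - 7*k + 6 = (k - 1)*(k^2 + k - 6) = (k - 1)*(k + 3)*(k - 2)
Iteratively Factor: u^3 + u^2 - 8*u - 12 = (u + 2)*(u^2 - u - 6) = (u + 2)^2*(u - 3)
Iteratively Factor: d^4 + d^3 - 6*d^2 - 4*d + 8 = (d + 2)*(d^3 - d^2 - 4*d + 4) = (d - 2)*(d + 2)*(d^2 + d - 2) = (d - 2)*(d - 1)*(d + 2)*(d + 2)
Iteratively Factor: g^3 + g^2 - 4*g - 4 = (g + 2)*(g^2 - g - 2) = (g + 1)*(g + 2)*(g - 2)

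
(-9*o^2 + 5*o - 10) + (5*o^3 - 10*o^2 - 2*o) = 5*o^3 - 19*o^2 + 3*o - 10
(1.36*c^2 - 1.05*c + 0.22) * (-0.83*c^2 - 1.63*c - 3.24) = -1.1288*c^4 - 1.3453*c^3 - 2.8775*c^2 + 3.0434*c - 0.7128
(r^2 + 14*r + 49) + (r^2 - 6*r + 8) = 2*r^2 + 8*r + 57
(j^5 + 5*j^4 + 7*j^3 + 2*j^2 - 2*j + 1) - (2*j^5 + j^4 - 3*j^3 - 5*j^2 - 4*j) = -j^5 + 4*j^4 + 10*j^3 + 7*j^2 + 2*j + 1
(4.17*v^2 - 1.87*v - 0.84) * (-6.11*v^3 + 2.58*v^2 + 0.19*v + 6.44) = -25.4787*v^5 + 22.1843*v^4 + 1.1001*v^3 + 24.3323*v^2 - 12.2024*v - 5.4096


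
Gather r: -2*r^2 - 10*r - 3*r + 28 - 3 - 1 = -2*r^2 - 13*r + 24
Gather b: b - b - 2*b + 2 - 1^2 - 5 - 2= -2*b - 6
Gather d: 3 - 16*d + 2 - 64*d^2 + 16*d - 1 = 4 - 64*d^2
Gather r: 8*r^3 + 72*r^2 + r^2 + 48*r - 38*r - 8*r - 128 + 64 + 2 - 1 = 8*r^3 + 73*r^2 + 2*r - 63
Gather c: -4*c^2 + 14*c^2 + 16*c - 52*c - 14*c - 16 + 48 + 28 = 10*c^2 - 50*c + 60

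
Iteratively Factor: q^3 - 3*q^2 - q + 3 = (q + 1)*(q^2 - 4*q + 3) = (q - 1)*(q + 1)*(q - 3)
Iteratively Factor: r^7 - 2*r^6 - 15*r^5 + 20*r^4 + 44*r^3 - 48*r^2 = (r - 2)*(r^6 - 15*r^4 - 10*r^3 + 24*r^2) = (r - 2)*(r + 3)*(r^5 - 3*r^4 - 6*r^3 + 8*r^2) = (r - 2)*(r - 1)*(r + 3)*(r^4 - 2*r^3 - 8*r^2) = r*(r - 2)*(r - 1)*(r + 3)*(r^3 - 2*r^2 - 8*r) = r*(r - 4)*(r - 2)*(r - 1)*(r + 3)*(r^2 + 2*r) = r^2*(r - 4)*(r - 2)*(r - 1)*(r + 3)*(r + 2)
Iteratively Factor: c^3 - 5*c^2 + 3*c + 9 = (c - 3)*(c^2 - 2*c - 3) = (c - 3)*(c + 1)*(c - 3)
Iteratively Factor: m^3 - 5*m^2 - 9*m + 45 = (m - 3)*(m^2 - 2*m - 15) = (m - 3)*(m + 3)*(m - 5)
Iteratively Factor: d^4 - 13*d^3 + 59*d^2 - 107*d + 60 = (d - 4)*(d^3 - 9*d^2 + 23*d - 15) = (d - 4)*(d - 3)*(d^2 - 6*d + 5) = (d - 5)*(d - 4)*(d - 3)*(d - 1)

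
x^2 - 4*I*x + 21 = (x - 7*I)*(x + 3*I)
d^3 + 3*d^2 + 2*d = d*(d + 1)*(d + 2)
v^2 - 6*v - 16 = (v - 8)*(v + 2)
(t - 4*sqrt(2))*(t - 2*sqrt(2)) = t^2 - 6*sqrt(2)*t + 16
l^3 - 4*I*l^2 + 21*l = l*(l - 7*I)*(l + 3*I)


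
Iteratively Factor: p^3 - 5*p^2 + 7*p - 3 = (p - 1)*(p^2 - 4*p + 3) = (p - 1)^2*(p - 3)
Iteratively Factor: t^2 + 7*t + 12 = (t + 3)*(t + 4)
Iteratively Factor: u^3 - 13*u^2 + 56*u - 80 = (u - 4)*(u^2 - 9*u + 20) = (u - 4)^2*(u - 5)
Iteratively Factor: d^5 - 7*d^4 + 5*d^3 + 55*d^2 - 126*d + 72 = (d - 1)*(d^4 - 6*d^3 - d^2 + 54*d - 72) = (d - 1)*(d + 3)*(d^3 - 9*d^2 + 26*d - 24) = (d - 3)*(d - 1)*(d + 3)*(d^2 - 6*d + 8) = (d - 4)*(d - 3)*(d - 1)*(d + 3)*(d - 2)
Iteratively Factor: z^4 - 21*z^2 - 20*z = (z)*(z^3 - 21*z - 20) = z*(z - 5)*(z^2 + 5*z + 4) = z*(z - 5)*(z + 4)*(z + 1)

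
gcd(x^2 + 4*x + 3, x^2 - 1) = x + 1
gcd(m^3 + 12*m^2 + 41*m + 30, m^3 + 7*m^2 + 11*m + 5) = m^2 + 6*m + 5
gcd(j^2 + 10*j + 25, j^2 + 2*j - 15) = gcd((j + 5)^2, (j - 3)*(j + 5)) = j + 5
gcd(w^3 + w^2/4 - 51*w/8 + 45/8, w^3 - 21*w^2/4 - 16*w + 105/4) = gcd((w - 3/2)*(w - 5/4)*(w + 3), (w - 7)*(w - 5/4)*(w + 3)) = w^2 + 7*w/4 - 15/4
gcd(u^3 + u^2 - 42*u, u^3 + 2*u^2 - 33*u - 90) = u - 6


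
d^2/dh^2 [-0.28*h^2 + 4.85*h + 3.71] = -0.560000000000000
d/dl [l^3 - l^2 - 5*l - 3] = 3*l^2 - 2*l - 5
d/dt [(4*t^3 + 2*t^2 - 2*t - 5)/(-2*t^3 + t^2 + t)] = (8*t^4 - 26*t^2 + 10*t + 5)/(t^2*(4*t^4 - 4*t^3 - 3*t^2 + 2*t + 1))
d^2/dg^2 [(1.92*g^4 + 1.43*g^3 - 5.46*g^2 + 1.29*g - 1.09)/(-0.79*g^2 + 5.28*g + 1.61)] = (-2.396544*g^6 + 48.052224*g^5 - 306.50688*g^4 - 300.575108*g^3 - 86.9097900000001*g^2 - 59.364372*g + 113.78545)/(0.493039*g^6 - 9.885744*g^5 + 63.057405*g^4 - 106.90416*g^3 - 128.509395*g^2 - 41.058864*g - 4.173281)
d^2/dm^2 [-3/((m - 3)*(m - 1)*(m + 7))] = 12*(-3*m^4 - 12*m^3 + 24*m^2 + 144*m - 281)/(m^9 + 9*m^8 - 48*m^7 - 360*m^6 + 1578*m^5 + 3042*m^4 - 23752*m^3 + 43344*m^2 - 33075*m + 9261)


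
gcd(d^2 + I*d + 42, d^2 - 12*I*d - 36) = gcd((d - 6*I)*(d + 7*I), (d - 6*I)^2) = d - 6*I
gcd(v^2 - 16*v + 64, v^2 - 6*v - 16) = v - 8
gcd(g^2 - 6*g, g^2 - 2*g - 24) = g - 6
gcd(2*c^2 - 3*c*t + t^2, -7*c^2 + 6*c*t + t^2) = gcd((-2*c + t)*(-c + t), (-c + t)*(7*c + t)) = -c + t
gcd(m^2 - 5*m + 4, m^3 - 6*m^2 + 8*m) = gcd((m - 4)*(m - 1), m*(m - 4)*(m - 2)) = m - 4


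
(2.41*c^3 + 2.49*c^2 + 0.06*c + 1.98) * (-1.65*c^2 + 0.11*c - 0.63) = -3.9765*c^5 - 3.8434*c^4 - 1.3434*c^3 - 4.8291*c^2 + 0.18*c - 1.2474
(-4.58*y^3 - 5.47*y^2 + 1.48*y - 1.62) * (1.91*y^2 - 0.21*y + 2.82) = -8.7478*y^5 - 9.4859*y^4 - 8.9401*y^3 - 18.8304*y^2 + 4.5138*y - 4.5684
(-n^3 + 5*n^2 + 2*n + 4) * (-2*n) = 2*n^4 - 10*n^3 - 4*n^2 - 8*n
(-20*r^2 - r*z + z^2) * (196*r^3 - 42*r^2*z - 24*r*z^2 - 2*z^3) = -3920*r^5 + 644*r^4*z + 718*r^3*z^2 + 22*r^2*z^3 - 22*r*z^4 - 2*z^5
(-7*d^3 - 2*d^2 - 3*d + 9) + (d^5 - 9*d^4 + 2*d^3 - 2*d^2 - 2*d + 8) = d^5 - 9*d^4 - 5*d^3 - 4*d^2 - 5*d + 17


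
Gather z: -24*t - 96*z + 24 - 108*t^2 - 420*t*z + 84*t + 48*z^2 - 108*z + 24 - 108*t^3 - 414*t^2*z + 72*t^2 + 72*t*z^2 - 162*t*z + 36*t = -108*t^3 - 36*t^2 + 96*t + z^2*(72*t + 48) + z*(-414*t^2 - 582*t - 204) + 48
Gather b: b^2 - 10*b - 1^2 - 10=b^2 - 10*b - 11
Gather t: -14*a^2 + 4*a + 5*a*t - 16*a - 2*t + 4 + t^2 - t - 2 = -14*a^2 - 12*a + t^2 + t*(5*a - 3) + 2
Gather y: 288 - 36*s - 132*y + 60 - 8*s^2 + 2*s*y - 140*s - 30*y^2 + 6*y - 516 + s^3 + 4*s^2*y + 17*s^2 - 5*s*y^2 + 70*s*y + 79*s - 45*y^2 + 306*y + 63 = s^3 + 9*s^2 - 97*s + y^2*(-5*s - 75) + y*(4*s^2 + 72*s + 180) - 105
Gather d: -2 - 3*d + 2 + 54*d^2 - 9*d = 54*d^2 - 12*d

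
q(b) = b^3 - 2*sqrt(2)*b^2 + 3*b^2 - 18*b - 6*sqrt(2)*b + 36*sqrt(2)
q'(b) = 3*b^2 - 4*sqrt(2)*b + 6*b - 18 - 6*sqrt(2)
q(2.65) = 0.54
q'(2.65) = -4.51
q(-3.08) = 104.90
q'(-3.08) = 0.92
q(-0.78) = 71.20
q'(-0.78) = -24.93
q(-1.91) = 95.16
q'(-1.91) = -16.20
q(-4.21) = 90.84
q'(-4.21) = 25.24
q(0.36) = 41.45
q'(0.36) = -25.97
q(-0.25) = 57.53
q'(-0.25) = -26.38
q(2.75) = 0.17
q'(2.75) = -2.85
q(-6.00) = 0.00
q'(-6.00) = 79.46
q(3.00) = 0.00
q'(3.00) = 1.54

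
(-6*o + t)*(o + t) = -6*o^2 - 5*o*t + t^2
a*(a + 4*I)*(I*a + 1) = I*a^3 - 3*a^2 + 4*I*a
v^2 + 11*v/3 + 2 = (v + 2/3)*(v + 3)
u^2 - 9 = (u - 3)*(u + 3)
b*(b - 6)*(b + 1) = b^3 - 5*b^2 - 6*b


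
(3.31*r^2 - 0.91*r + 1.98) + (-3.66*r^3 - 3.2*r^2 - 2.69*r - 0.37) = -3.66*r^3 + 0.11*r^2 - 3.6*r + 1.61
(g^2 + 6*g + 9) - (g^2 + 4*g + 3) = 2*g + 6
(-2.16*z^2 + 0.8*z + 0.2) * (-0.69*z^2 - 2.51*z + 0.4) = 1.4904*z^4 + 4.8696*z^3 - 3.01*z^2 - 0.182*z + 0.08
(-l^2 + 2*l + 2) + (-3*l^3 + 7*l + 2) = -3*l^3 - l^2 + 9*l + 4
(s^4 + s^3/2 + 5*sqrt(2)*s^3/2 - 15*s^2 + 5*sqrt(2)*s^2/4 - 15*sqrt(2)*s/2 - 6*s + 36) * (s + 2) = s^5 + 5*s^4/2 + 5*sqrt(2)*s^4/2 - 14*s^3 + 25*sqrt(2)*s^3/4 - 36*s^2 - 5*sqrt(2)*s^2 - 15*sqrt(2)*s + 24*s + 72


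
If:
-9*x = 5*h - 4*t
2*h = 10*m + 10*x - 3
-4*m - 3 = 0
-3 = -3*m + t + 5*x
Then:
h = -343/72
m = -3/4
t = -413/72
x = 7/72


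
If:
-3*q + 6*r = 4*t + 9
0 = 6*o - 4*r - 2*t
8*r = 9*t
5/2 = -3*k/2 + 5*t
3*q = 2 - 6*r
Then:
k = 125/57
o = 143/114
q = -221/114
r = 99/76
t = 22/19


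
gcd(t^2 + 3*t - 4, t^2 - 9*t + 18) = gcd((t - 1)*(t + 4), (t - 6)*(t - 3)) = 1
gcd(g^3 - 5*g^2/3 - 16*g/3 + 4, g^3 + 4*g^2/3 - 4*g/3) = g^2 + 4*g/3 - 4/3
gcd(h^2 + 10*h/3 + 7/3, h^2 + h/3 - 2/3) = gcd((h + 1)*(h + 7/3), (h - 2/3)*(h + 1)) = h + 1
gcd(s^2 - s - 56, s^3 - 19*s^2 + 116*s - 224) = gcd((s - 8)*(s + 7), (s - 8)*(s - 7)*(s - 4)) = s - 8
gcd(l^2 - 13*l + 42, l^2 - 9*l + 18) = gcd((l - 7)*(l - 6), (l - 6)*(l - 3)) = l - 6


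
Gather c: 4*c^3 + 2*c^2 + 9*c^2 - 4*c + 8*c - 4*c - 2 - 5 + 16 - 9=4*c^3 + 11*c^2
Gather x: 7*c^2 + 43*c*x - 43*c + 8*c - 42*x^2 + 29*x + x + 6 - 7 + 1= 7*c^2 - 35*c - 42*x^2 + x*(43*c + 30)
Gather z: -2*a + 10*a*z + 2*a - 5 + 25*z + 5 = z*(10*a + 25)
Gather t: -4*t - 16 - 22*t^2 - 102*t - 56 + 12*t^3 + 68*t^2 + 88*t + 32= 12*t^3 + 46*t^2 - 18*t - 40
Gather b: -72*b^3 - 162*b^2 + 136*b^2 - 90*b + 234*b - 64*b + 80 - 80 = -72*b^3 - 26*b^2 + 80*b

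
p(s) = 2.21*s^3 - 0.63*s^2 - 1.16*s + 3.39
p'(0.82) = 2.26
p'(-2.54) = 44.81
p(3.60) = 94.16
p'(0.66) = 0.90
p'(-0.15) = -0.82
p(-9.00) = -1648.29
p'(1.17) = 6.44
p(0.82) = 3.23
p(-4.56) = -213.97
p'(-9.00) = 547.21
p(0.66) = 2.99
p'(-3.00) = 62.29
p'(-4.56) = 142.45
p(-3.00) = -58.47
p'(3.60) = 80.23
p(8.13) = 1139.90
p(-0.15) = 3.54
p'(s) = 6.63*s^2 - 1.26*s - 1.16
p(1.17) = 4.71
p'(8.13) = 426.82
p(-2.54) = -33.94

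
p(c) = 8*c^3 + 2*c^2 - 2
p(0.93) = 6.16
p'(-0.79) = 11.82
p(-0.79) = -4.70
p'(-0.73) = 9.87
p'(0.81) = 18.99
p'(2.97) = 223.58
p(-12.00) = -13538.00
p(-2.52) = -117.32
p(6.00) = 1798.00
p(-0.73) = -4.05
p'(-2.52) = 142.33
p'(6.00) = 888.00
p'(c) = 24*c^2 + 4*c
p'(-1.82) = 72.22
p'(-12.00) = 3408.00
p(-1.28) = -15.50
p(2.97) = 225.23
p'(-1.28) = 34.20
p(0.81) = 3.56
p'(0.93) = 24.48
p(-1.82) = -43.60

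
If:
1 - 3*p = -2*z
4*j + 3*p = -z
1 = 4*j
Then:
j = 1/4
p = -1/9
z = -2/3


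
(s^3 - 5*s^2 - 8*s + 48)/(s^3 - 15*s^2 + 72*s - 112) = (s + 3)/(s - 7)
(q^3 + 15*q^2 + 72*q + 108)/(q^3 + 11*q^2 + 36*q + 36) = (q + 6)/(q + 2)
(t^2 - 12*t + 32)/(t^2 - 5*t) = (t^2 - 12*t + 32)/(t*(t - 5))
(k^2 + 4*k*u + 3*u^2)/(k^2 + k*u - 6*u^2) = (-k - u)/(-k + 2*u)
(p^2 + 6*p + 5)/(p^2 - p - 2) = (p + 5)/(p - 2)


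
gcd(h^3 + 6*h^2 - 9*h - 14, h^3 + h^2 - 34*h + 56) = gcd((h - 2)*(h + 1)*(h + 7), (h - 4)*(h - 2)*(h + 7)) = h^2 + 5*h - 14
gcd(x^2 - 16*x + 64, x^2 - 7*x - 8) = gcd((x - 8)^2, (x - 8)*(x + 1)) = x - 8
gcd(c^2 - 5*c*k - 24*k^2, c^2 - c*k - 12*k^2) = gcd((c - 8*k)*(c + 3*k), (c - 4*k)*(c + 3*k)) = c + 3*k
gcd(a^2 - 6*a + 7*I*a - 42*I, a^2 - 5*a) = 1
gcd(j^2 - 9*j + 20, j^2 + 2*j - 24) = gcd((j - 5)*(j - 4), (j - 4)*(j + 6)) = j - 4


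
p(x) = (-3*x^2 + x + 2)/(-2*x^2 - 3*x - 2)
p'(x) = (1 - 6*x)/(-2*x^2 - 3*x - 2) + (4*x + 3)*(-3*x^2 + x + 2)/(-2*x^2 - 3*x - 2)^2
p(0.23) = -0.74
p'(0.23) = 1.17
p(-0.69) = 0.13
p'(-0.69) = -5.86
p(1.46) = 0.28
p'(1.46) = 0.50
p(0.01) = -0.99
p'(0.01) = 1.02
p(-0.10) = -1.09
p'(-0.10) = 0.71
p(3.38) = 0.83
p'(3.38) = 0.16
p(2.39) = 0.62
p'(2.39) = 0.27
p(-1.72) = 3.12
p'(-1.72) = 0.28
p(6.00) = 1.09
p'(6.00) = 0.06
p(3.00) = 0.76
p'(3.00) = 0.19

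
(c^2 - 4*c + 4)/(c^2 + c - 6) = (c - 2)/(c + 3)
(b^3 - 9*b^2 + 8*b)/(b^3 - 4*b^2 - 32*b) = (b - 1)/(b + 4)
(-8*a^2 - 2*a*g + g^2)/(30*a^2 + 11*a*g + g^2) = (-8*a^2 - 2*a*g + g^2)/(30*a^2 + 11*a*g + g^2)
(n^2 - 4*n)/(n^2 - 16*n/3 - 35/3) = 3*n*(4 - n)/(-3*n^2 + 16*n + 35)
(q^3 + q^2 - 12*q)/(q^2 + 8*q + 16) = q*(q - 3)/(q + 4)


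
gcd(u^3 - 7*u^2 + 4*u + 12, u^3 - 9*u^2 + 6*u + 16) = u^2 - u - 2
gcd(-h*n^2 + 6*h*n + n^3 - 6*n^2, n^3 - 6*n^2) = n^2 - 6*n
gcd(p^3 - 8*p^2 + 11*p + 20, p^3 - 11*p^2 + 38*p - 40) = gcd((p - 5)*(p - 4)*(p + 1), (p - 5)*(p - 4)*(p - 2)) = p^2 - 9*p + 20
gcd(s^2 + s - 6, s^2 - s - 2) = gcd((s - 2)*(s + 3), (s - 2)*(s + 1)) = s - 2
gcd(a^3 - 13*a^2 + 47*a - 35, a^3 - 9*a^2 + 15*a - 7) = a^2 - 8*a + 7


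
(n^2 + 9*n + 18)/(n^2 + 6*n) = (n + 3)/n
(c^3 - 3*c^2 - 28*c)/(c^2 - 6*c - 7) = c*(c + 4)/(c + 1)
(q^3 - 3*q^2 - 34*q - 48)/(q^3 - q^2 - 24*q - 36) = (q - 8)/(q - 6)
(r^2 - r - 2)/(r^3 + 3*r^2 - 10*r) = (r + 1)/(r*(r + 5))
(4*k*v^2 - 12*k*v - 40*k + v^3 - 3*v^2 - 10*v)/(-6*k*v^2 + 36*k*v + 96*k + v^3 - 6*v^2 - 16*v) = (4*k*v - 20*k + v^2 - 5*v)/(-6*k*v + 48*k + v^2 - 8*v)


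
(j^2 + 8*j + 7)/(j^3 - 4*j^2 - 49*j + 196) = (j + 1)/(j^2 - 11*j + 28)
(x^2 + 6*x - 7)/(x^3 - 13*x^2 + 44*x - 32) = (x + 7)/(x^2 - 12*x + 32)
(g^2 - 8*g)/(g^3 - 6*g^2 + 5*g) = (g - 8)/(g^2 - 6*g + 5)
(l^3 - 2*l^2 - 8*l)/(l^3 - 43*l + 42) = l*(l^2 - 2*l - 8)/(l^3 - 43*l + 42)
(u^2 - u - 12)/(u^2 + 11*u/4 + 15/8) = 8*(u^2 - u - 12)/(8*u^2 + 22*u + 15)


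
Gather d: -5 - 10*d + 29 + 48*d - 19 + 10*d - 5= 48*d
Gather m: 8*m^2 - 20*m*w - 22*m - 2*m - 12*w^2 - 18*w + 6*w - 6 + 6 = 8*m^2 + m*(-20*w - 24) - 12*w^2 - 12*w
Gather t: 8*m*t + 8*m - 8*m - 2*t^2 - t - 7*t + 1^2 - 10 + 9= -2*t^2 + t*(8*m - 8)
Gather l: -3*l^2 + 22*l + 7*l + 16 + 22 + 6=-3*l^2 + 29*l + 44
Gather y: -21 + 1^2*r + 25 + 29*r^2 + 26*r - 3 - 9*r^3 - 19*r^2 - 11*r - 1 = -9*r^3 + 10*r^2 + 16*r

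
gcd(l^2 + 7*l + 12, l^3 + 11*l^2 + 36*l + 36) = l + 3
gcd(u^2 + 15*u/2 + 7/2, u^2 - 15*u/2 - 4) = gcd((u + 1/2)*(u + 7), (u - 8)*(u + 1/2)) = u + 1/2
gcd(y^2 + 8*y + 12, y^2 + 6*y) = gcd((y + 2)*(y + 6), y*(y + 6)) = y + 6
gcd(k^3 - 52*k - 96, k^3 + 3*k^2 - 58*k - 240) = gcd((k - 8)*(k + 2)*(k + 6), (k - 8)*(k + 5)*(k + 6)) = k^2 - 2*k - 48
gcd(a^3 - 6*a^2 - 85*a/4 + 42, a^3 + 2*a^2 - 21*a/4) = a^2 + 2*a - 21/4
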